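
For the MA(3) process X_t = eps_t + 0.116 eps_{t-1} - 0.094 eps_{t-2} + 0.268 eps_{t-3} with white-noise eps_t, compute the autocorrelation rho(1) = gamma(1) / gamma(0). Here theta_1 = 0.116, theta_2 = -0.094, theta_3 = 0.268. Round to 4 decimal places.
\rho(1) = 0.0730

For an MA(q) process with theta_0 = 1, the autocovariance is
  gamma(k) = sigma^2 * sum_{i=0..q-k} theta_i * theta_{i+k},
and rho(k) = gamma(k) / gamma(0). Sigma^2 cancels.
  numerator   = (1)*(0.116) + (0.116)*(-0.094) + (-0.094)*(0.268) = 0.079904.
  denominator = (1)^2 + (0.116)^2 + (-0.094)^2 + (0.268)^2 = 1.094116.
  rho(1) = 0.079904 / 1.094116 = 0.0730.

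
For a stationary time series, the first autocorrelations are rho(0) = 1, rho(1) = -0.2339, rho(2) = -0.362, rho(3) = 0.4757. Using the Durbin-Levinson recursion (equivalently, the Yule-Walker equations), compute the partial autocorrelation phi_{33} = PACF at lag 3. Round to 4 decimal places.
\phi_{33} = 0.3290

The PACF at lag k is phi_{kk}, the last component of the solution
to the Yule-Walker system G_k phi = r_k where
  (G_k)_{ij} = rho(|i - j|), (r_k)_i = rho(i), i,j = 1..k.
Equivalently, Durbin-Levinson gives phi_{kk} iteratively:
  phi_{11} = rho(1)
  phi_{kk} = [rho(k) - sum_{j=1..k-1} phi_{k-1,j} rho(k-j)]
            / [1 - sum_{j=1..k-1} phi_{k-1,j} rho(j)],
  phi_{k,j} = phi_{k-1,j} - phi_{kk} phi_{k-1,k-j},  j = 1..k-1.
Step k = 1:
  phi_11 = rho(1) = -0.2339.
Step k = 2:
  phi_22 = [rho(2) - phi_11 rho(1)] / [1 - phi_11 rho(1)] = [-0.362 - (-0.2339)(-0.2339)] / [1 - (-0.2339)(-0.2339)]
         = -0.41670921 / 0.94529079 = -0.440826.
  Update: phi_21 = phi_11 - phi_22 phi_11 = -0.2339 - (-0.440826)(-0.2339) = -0.337009.
Step k = 3:
  phi_33 = [rho(3) - phi_21 rho(2) - phi_22 rho(1)] / [1 - phi_21 rho(1) - phi_22 rho(2)]
    numerator   = 0.4757 - (-0.337009)(-0.362) - (-0.440826)(-0.2339) = 0.25059332
    denominator = 1 - (-0.337009)(-0.2339) - (-0.440826)(-0.362) = 0.76159434
  phi_33 = 0.25059332 / 0.76159434 = 0.329.
Therefore phi_{33} = 0.3290.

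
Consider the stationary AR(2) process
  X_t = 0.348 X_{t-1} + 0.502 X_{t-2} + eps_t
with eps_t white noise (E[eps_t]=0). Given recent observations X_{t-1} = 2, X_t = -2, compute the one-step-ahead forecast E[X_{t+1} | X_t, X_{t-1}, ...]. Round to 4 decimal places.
E[X_{t+1} \mid \mathcal F_t] = 0.3080

For an AR(p) model X_t = c + sum_i phi_i X_{t-i} + eps_t, the
one-step-ahead conditional mean is
  E[X_{t+1} | X_t, ...] = c + sum_i phi_i X_{t+1-i}.
Substitute known values:
  E[X_{t+1} | ...] = (0.348) * (-2) + (0.502) * (2)
                   = 0.3080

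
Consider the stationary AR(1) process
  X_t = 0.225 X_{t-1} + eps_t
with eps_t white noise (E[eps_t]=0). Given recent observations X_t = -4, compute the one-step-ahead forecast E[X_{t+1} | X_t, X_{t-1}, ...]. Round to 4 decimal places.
E[X_{t+1} \mid \mathcal F_t] = -0.9000

For an AR(p) model X_t = c + sum_i phi_i X_{t-i} + eps_t, the
one-step-ahead conditional mean is
  E[X_{t+1} | X_t, ...] = c + sum_i phi_i X_{t+1-i}.
Substitute known values:
  E[X_{t+1} | ...] = (0.225) * (-4)
                   = -0.9000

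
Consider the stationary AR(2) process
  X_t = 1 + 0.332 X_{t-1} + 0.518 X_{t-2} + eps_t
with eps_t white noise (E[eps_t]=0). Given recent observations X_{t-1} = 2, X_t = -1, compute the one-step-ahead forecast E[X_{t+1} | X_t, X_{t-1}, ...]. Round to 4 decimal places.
E[X_{t+1} \mid \mathcal F_t] = 1.7040

For an AR(p) model X_t = c + sum_i phi_i X_{t-i} + eps_t, the
one-step-ahead conditional mean is
  E[X_{t+1} | X_t, ...] = c + sum_i phi_i X_{t+1-i}.
Substitute known values:
  E[X_{t+1} | ...] = 1 + (0.332) * (-1) + (0.518) * (2)
                   = 1.7040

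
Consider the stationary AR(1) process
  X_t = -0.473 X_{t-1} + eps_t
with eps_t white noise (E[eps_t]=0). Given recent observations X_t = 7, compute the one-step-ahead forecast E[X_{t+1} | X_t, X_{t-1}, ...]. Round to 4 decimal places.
E[X_{t+1} \mid \mathcal F_t] = -3.3110

For an AR(p) model X_t = c + sum_i phi_i X_{t-i} + eps_t, the
one-step-ahead conditional mean is
  E[X_{t+1} | X_t, ...] = c + sum_i phi_i X_{t+1-i}.
Substitute known values:
  E[X_{t+1} | ...] = (-0.473) * (7)
                   = -3.3110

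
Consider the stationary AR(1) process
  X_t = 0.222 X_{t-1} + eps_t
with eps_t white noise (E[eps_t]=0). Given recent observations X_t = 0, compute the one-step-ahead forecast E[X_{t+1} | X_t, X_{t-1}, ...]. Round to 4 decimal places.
E[X_{t+1} \mid \mathcal F_t] = 0.0000

For an AR(p) model X_t = c + sum_i phi_i X_{t-i} + eps_t, the
one-step-ahead conditional mean is
  E[X_{t+1} | X_t, ...] = c + sum_i phi_i X_{t+1-i}.
Substitute known values:
  E[X_{t+1} | ...] = (0.222) * (0)
                   = 0.0000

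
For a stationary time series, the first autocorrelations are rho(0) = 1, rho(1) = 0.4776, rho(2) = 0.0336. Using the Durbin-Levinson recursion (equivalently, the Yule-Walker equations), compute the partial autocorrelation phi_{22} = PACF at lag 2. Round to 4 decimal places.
\phi_{22} = -0.2520

The PACF at lag k is phi_{kk}, the last component of the solution
to the Yule-Walker system G_k phi = r_k where
  (G_k)_{ij} = rho(|i - j|), (r_k)_i = rho(i), i,j = 1..k.
Equivalently, Durbin-Levinson gives phi_{kk} iteratively:
  phi_{11} = rho(1)
  phi_{kk} = [rho(k) - sum_{j=1..k-1} phi_{k-1,j} rho(k-j)]
            / [1 - sum_{j=1..k-1} phi_{k-1,j} rho(j)],
  phi_{k,j} = phi_{k-1,j} - phi_{kk} phi_{k-1,k-j},  j = 1..k-1.
Step k = 1:
  phi_11 = rho(1) = 0.4776.
Step k = 2:
  phi_22 = [rho(2) - phi_11 rho(1)] / [1 - phi_11 rho(1)] = [0.0336 - (0.4776)(0.4776)] / [1 - (0.4776)(0.4776)]
         = -0.19450176 / 0.77189824 = -0.252.
Therefore phi_{22} = -0.2520.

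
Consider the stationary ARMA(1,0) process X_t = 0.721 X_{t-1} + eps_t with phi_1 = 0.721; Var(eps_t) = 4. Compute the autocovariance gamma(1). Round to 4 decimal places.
\gamma(1) = 6.0063

Multiply the model equation by X_{t-k} and take expectations. With theta_0 = psi_0 = 1 and psi_j the MA(infinity) weights, this gives
  gamma(k) - sum_i phi_i gamma(k-i) = c_k,
  c_k = sigma^2 * sum_{j=k..q} theta_j psi_{j-k}   (c_k = 0 for k > q),
using gamma(-m) = gamma(m).
Pure AR (q = 0): c_0 = sigma^2 = 4, c_k = 0 for k >= 1.
Equations for k = 0 and k = 1 (AR order 1):
  gamma(0) = phi_1 gamma(1) + c_0
  gamma(1) = phi_1 gamma(0) + c_1
Substituting the second into the first: gamma(0) (1 - phi_1^2) = c_0 + phi_1 c_1, so
  gamma(0) = c_0 / (1 - phi_1^2) = 4 / (1 - (0.721)^2) = 4 / 0.480159 = 8.330574.
  gamma(1) = phi_1 gamma(0) = (0.721)(8.330574) = 6.006344.
Therefore gamma(1) = 6.0063 (to 4 decimal places).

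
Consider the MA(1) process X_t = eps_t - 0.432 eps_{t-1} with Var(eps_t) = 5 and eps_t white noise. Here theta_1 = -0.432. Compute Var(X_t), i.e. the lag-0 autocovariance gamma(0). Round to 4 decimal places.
\gamma(0) = 5.9331

For an MA(q) process X_t = eps_t + sum_i theta_i eps_{t-i} with
Var(eps_t) = sigma^2, the variance is
  gamma(0) = sigma^2 * (1 + sum_i theta_i^2).
  sum_i theta_i^2 = (-0.432)^2 = 0.186624.
  gamma(0) = 5 * (1 + 0.186624) = 5 * 1.186624 = 5.93312, which rounds to 5.9331.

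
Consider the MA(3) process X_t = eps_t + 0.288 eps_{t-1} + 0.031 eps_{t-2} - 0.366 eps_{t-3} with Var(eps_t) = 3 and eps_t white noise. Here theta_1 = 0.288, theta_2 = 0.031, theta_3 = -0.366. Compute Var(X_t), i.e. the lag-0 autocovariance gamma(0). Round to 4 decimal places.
\gamma(0) = 3.6536

For an MA(q) process X_t = eps_t + sum_i theta_i eps_{t-i} with
Var(eps_t) = sigma^2, the variance is
  gamma(0) = sigma^2 * (1 + sum_i theta_i^2).
  sum_i theta_i^2 = (0.288)^2 + (0.031)^2 + (-0.366)^2 = 0.082944 + 0.000961 + 0.133956 = 0.217861.
  gamma(0) = 3 * (1 + 0.217861) = 3 * 1.217861 = 3.653583, which rounds to 3.6536.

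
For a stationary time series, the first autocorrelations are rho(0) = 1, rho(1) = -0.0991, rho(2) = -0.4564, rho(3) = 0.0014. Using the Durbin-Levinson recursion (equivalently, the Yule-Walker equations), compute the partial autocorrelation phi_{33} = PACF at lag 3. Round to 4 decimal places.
\phi_{33} = -0.1451

The PACF at lag k is phi_{kk}, the last component of the solution
to the Yule-Walker system G_k phi = r_k where
  (G_k)_{ij} = rho(|i - j|), (r_k)_i = rho(i), i,j = 1..k.
Equivalently, Durbin-Levinson gives phi_{kk} iteratively:
  phi_{11} = rho(1)
  phi_{kk} = [rho(k) - sum_{j=1..k-1} phi_{k-1,j} rho(k-j)]
            / [1 - sum_{j=1..k-1} phi_{k-1,j} rho(j)],
  phi_{k,j} = phi_{k-1,j} - phi_{kk} phi_{k-1,k-j},  j = 1..k-1.
Step k = 1:
  phi_11 = rho(1) = -0.0991.
Step k = 2:
  phi_22 = [rho(2) - phi_11 rho(1)] / [1 - phi_11 rho(1)] = [-0.4564 - (-0.0991)(-0.0991)] / [1 - (-0.0991)(-0.0991)]
         = -0.46622081 / 0.99017919 = -0.470845.
  Update: phi_21 = phi_11 - phi_22 phi_11 = -0.0991 - (-0.470845)(-0.0991) = -0.145761.
Step k = 3:
  phi_33 = [rho(3) - phi_21 rho(2) - phi_22 rho(1)] / [1 - phi_21 rho(1) - phi_22 rho(2)]
    numerator   = 0.0014 - (-0.145761)(-0.4564) - (-0.470845)(-0.0991) = -0.11178592
    denominator = 1 - (-0.145761)(-0.0991) - (-0.470845)(-0.4564) = 0.7706615
  phi_33 = -0.11178592 / 0.7706615 = -0.1451.
Therefore phi_{33} = -0.1451.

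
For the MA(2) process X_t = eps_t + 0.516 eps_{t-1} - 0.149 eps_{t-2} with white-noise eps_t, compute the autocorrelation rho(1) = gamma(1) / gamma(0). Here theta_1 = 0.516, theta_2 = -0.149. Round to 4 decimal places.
\rho(1) = 0.3408

For an MA(q) process with theta_0 = 1, the autocovariance is
  gamma(k) = sigma^2 * sum_{i=0..q-k} theta_i * theta_{i+k},
and rho(k) = gamma(k) / gamma(0). Sigma^2 cancels.
  numerator   = (1)*(0.516) + (0.516)*(-0.149) = 0.439116.
  denominator = (1)^2 + (0.516)^2 + (-0.149)^2 = 1.288457.
  rho(1) = 0.439116 / 1.288457 = 0.3408.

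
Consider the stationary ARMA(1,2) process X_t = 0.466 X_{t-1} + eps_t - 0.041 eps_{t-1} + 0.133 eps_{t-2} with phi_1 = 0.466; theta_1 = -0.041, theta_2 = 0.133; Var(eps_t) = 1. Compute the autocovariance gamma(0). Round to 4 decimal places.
\gamma(0) = 1.3206

Multiply the model equation by X_{t-k} and take expectations. With theta_0 = psi_0 = 1 and psi_j the MA(infinity) weights, this gives
  gamma(k) - sum_i phi_i gamma(k-i) = c_k,
  c_k = sigma^2 * sum_{j=k..q} theta_j psi_{j-k}   (c_k = 0 for k > q),
using gamma(-m) = gamma(m).
psi-weights needed (psi_j = theta_j + sum_i phi_i psi_{j-i}):
  psi_1 = theta_1 + phi_1 = -0.041 + (0.466) = 0.425
  psi_2 = theta_2 + phi_1 psi_1 = 0.133 + (0.466)(0.425) = 0.33105
Right-hand sides:
  c_0 = sigma^2 (1 + theta_1 psi_1 + theta_2 psi_2) = 1 * (1 + (-0.041)(0.425) + (0.133)(0.33105)) = 1 * 1.026605 = 1.026605
  c_1 = sigma^2 (theta_1 + theta_2 psi_1) = 1 * (-0.041 + (0.133)(0.425)) = 0.015525
  c_2 = sigma^2 theta_2 = 1 * (0.133) = 0.133
Equations for k = 0 and k = 1 (AR order 1):
  gamma(0) = phi_1 gamma(1) + c_0
  gamma(1) = phi_1 gamma(0) + c_1
Substituting the second into the first: gamma(0) (1 - phi_1^2) = c_0 + phi_1 c_1, so
  gamma(0) = (c_0 + phi_1 c_1) / (1 - phi_1^2) = (1.026605 + (0.466)(0.015525)) / (1 - (0.466)^2) = 1.033839 / 0.782844 = 1.32062.
Therefore gamma(0) = 1.3206 (to 4 decimal places).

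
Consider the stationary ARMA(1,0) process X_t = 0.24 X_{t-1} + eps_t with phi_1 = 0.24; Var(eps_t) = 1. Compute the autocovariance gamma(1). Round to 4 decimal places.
\gamma(1) = 0.2547

Multiply the model equation by X_{t-k} and take expectations. With theta_0 = psi_0 = 1 and psi_j the MA(infinity) weights, this gives
  gamma(k) - sum_i phi_i gamma(k-i) = c_k,
  c_k = sigma^2 * sum_{j=k..q} theta_j psi_{j-k}   (c_k = 0 for k > q),
using gamma(-m) = gamma(m).
Pure AR (q = 0): c_0 = sigma^2 = 1, c_k = 0 for k >= 1.
Equations for k = 0 and k = 1 (AR order 1):
  gamma(0) = phi_1 gamma(1) + c_0
  gamma(1) = phi_1 gamma(0) + c_1
Substituting the second into the first: gamma(0) (1 - phi_1^2) = c_0 + phi_1 c_1, so
  gamma(0) = c_0 / (1 - phi_1^2) = 1 / (1 - (0.24)^2) = 1 / 0.9424 = 1.061121.
  gamma(1) = phi_1 gamma(0) = (0.24)(1.061121) = 0.254669.
Therefore gamma(1) = 0.2547 (to 4 decimal places).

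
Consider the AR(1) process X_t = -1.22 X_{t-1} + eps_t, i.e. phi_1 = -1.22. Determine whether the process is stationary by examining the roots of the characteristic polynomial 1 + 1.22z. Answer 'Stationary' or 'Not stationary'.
\text{Not stationary}

The AR(p) characteristic polynomial is P(z) = 1 + 1.22z.
Stationarity requires all roots to lie outside the unit circle, i.e. |z| > 1 for every root.
This is linear in z: 1 + (1.22) z = 0  =>  z = -1/(1.22) = -0.819672,  |z| = 0.819672.
Moduli of all roots: 0.8197.
All moduli strictly greater than 1? No.
Verdict: Not stationary.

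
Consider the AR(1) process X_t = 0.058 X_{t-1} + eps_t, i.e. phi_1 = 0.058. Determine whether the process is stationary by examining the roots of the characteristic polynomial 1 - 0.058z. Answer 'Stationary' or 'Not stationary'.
\text{Stationary}

The AR(p) characteristic polynomial is P(z) = 1 - 0.058z.
Stationarity requires all roots to lie outside the unit circle, i.e. |z| > 1 for every root.
This is linear in z: 1 + (-0.058) z = 0  =>  z = -1/(-0.058) = 17.241379,  |z| = 17.241379.
Moduli of all roots: 17.2414.
All moduli strictly greater than 1? Yes.
Verdict: Stationary.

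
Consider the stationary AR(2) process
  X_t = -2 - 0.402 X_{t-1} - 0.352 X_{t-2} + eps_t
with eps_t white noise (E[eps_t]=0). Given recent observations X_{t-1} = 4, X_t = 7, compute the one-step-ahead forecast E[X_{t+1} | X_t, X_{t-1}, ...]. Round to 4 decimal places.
E[X_{t+1} \mid \mathcal F_t] = -6.2220

For an AR(p) model X_t = c + sum_i phi_i X_{t-i} + eps_t, the
one-step-ahead conditional mean is
  E[X_{t+1} | X_t, ...] = c + sum_i phi_i X_{t+1-i}.
Substitute known values:
  E[X_{t+1} | ...] = -2 + (-0.402) * (7) + (-0.352) * (4)
                   = -6.2220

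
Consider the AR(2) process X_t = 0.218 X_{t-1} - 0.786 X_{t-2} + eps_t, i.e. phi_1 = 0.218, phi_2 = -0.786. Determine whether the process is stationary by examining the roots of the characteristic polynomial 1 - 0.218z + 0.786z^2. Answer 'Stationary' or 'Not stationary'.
\text{Stationary}

The AR(p) characteristic polynomial is P(z) = 1 - 0.218z + 0.786z^2.
Stationarity requires all roots to lie outside the unit circle, i.e. |z| > 1 for every root.
Set 1 + (-0.218) z + (0.786) z^2 = 0, i.e. a z^2 + b z + c = 0 with a = 0.786, b = -0.218, c = 1.
Discriminant D = b^2 - 4ac = (-0.218)^2 - 4*(0.786)*1 = 0.047524 - (3.144) = -3.096476.
D < 0, so the roots are the complex-conjugate pair z = (-b +/- i sqrt(-D)) / (2a) = 0.1387 +/- 1.1194i.
For a conjugate pair |z|^2 = z * conj(z) = (product of roots) = c/a = 1/(0.786) = 1.272265, so |z| = sqrt(1.272265) = 1.1279 for both roots.
Moduli of all roots: 1.1279, 1.1279.
All moduli strictly greater than 1? Yes.
Verdict: Stationary.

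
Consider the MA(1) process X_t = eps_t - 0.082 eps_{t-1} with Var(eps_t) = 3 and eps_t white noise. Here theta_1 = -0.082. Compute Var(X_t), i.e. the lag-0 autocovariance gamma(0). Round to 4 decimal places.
\gamma(0) = 3.0202

For an MA(q) process X_t = eps_t + sum_i theta_i eps_{t-i} with
Var(eps_t) = sigma^2, the variance is
  gamma(0) = sigma^2 * (1 + sum_i theta_i^2).
  sum_i theta_i^2 = (-0.082)^2 = 0.006724.
  gamma(0) = 3 * (1 + 0.006724) = 3 * 1.006724 = 3.020172, which rounds to 3.0202.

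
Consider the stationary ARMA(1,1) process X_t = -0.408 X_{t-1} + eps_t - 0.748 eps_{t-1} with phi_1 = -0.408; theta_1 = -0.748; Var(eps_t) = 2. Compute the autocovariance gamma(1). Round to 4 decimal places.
\gamma(1) = -3.6202

Multiply the model equation by X_{t-k} and take expectations. With theta_0 = psi_0 = 1 and psi_j the MA(infinity) weights, this gives
  gamma(k) - sum_i phi_i gamma(k-i) = c_k,
  c_k = sigma^2 * sum_{j=k..q} theta_j psi_{j-k}   (c_k = 0 for k > q),
using gamma(-m) = gamma(m).
psi-weights needed (psi_j = theta_j + sum_i phi_i psi_{j-i}):
  psi_1 = theta_1 + phi_1 = -0.748 + (-0.408) = -1.156
Right-hand sides:
  c_0 = sigma^2 (1 + theta_1 psi_1) = 2 * (1 + (-0.748)(-1.156)) = 2 * 1.864688 = 3.729376
  c_1 = sigma^2 theta_1 = 2 * (-0.748) = -1.496
  c_2 = 0
Equations for k = 0 and k = 1 (AR order 1):
  gamma(0) = phi_1 gamma(1) + c_0
  gamma(1) = phi_1 gamma(0) + c_1
Substituting the second into the first: gamma(0) (1 - phi_1^2) = c_0 + phi_1 c_1, so
  gamma(0) = (c_0 + phi_1 c_1) / (1 - phi_1^2) = (3.729376 + (-0.408)(-1.496)) / (1 - (-0.408)^2) = 4.339744 / 0.833536 = 5.206427.
  gamma(1) = phi_1 gamma(0) + c_1 = (-0.408)(5.206427) + (-1.496) = -3.620222.
Therefore gamma(1) = -3.6202 (to 4 decimal places).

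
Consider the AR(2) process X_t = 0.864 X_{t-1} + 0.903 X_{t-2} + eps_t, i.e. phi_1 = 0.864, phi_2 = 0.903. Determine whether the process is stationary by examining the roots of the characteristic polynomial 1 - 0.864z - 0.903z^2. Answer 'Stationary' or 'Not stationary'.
\text{Not stationary}

The AR(p) characteristic polynomial is P(z) = 1 - 0.864z - 0.903z^2.
Stationarity requires all roots to lie outside the unit circle, i.e. |z| > 1 for every root.
Set 1 + (-0.864) z + (-0.903) z^2 = 0, i.e. a z^2 + b z + c = 0 with a = -0.903, b = -0.864, c = 1.
Discriminant D = b^2 - 4ac = (-0.864)^2 - 4*(-0.903)*1 = 0.746496 - (-3.612) = 4.358496.
D >= 0, so the roots are real: z = (-b +/- sqrt(D)) / (2a) = (0.864 +/- 2.087701) / (-1.806).
  z_1 = (0.864 + 2.087701) / (-1.806) = -1.6344,   |z_1| = 1.6344.
  z_2 = (0.864 - 2.087701) / (-1.806) = 0.6776,   |z_2| = 0.6776.
Moduli of all roots: 1.6344, 0.6776.
All moduli strictly greater than 1? No.
Verdict: Not stationary.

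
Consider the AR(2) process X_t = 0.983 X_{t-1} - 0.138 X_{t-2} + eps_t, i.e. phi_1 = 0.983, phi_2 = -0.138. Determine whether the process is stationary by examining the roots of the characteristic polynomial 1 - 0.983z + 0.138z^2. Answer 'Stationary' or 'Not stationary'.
\text{Stationary}

The AR(p) characteristic polynomial is P(z) = 1 - 0.983z + 0.138z^2.
Stationarity requires all roots to lie outside the unit circle, i.e. |z| > 1 for every root.
Set 1 + (-0.983) z + (0.138) z^2 = 0, i.e. a z^2 + b z + c = 0 with a = 0.138, b = -0.983, c = 1.
Discriminant D = b^2 - 4ac = (-0.983)^2 - 4*(0.138)*1 = 0.966289 - (0.552) = 0.414289.
D >= 0, so the roots are real: z = (-b +/- sqrt(D)) / (2a) = (0.983 +/- 0.643653) / (0.276).
  z_1 = (0.983 + 0.643653) / (0.276) = 5.8937,   |z_1| = 5.8937.
  z_2 = (0.983 - 0.643653) / (0.276) = 1.2295,   |z_2| = 1.2295.
Moduli of all roots: 5.8937, 1.2295.
All moduli strictly greater than 1? Yes.
Verdict: Stationary.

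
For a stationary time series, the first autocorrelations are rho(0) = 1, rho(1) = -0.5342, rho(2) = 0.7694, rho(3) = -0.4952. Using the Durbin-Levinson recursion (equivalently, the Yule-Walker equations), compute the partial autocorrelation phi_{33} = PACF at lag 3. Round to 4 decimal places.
\phi_{33} = -0.0019

The PACF at lag k is phi_{kk}, the last component of the solution
to the Yule-Walker system G_k phi = r_k where
  (G_k)_{ij} = rho(|i - j|), (r_k)_i = rho(i), i,j = 1..k.
Equivalently, Durbin-Levinson gives phi_{kk} iteratively:
  phi_{11} = rho(1)
  phi_{kk} = [rho(k) - sum_{j=1..k-1} phi_{k-1,j} rho(k-j)]
            / [1 - sum_{j=1..k-1} phi_{k-1,j} rho(j)],
  phi_{k,j} = phi_{k-1,j} - phi_{kk} phi_{k-1,k-j},  j = 1..k-1.
Step k = 1:
  phi_11 = rho(1) = -0.5342.
Step k = 2:
  phi_22 = [rho(2) - phi_11 rho(1)] / [1 - phi_11 rho(1)] = [0.7694 - (-0.5342)(-0.5342)] / [1 - (-0.5342)(-0.5342)]
         = 0.48403036 / 0.71463036 = 0.677316.
  Update: phi_21 = phi_11 - phi_22 phi_11 = -0.5342 - (0.677316)(-0.5342) = -0.172378.
Step k = 3:
  phi_33 = [rho(3) - phi_21 rho(2) - phi_22 rho(1)] / [1 - phi_21 rho(1) - phi_22 rho(2)]
    numerator   = -0.4952 - (-0.172378)(0.7694) - (0.677316)(-0.5342) = -0.00075036
    denominator = 1 - (-0.172378)(-0.5342) - (0.677316)(0.7694) = 0.386789
  phi_33 = -0.00075036 / 0.386789 = -0.0019.
Therefore phi_{33} = -0.0019.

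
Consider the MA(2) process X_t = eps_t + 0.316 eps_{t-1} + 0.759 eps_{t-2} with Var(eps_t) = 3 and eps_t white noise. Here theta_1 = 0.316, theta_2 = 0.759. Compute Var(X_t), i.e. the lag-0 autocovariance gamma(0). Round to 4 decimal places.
\gamma(0) = 5.0278

For an MA(q) process X_t = eps_t + sum_i theta_i eps_{t-i} with
Var(eps_t) = sigma^2, the variance is
  gamma(0) = sigma^2 * (1 + sum_i theta_i^2).
  sum_i theta_i^2 = (0.316)^2 + (0.759)^2 = 0.099856 + 0.576081 = 0.675937.
  gamma(0) = 3 * (1 + 0.675937) = 3 * 1.675937 = 5.027811, which rounds to 5.0278.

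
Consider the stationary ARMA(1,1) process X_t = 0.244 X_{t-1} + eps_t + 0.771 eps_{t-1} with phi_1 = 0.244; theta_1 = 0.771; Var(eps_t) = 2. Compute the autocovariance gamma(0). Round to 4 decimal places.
\gamma(0) = 4.1909

Multiply the model equation by X_{t-k} and take expectations. With theta_0 = psi_0 = 1 and psi_j the MA(infinity) weights, this gives
  gamma(k) - sum_i phi_i gamma(k-i) = c_k,
  c_k = sigma^2 * sum_{j=k..q} theta_j psi_{j-k}   (c_k = 0 for k > q),
using gamma(-m) = gamma(m).
psi-weights needed (psi_j = theta_j + sum_i phi_i psi_{j-i}):
  psi_1 = theta_1 + phi_1 = 0.771 + (0.244) = 1.015
Right-hand sides:
  c_0 = sigma^2 (1 + theta_1 psi_1) = 2 * (1 + (0.771)(1.015)) = 2 * 1.782565 = 3.56513
  c_1 = sigma^2 theta_1 = 2 * (0.771) = 1.542
  c_2 = 0
Equations for k = 0 and k = 1 (AR order 1):
  gamma(0) = phi_1 gamma(1) + c_0
  gamma(1) = phi_1 gamma(0) + c_1
Substituting the second into the first: gamma(0) (1 - phi_1^2) = c_0 + phi_1 c_1, so
  gamma(0) = (c_0 + phi_1 c_1) / (1 - phi_1^2) = (3.56513 + (0.244)(1.542)) / (1 - (0.244)^2) = 3.941378 / 0.940464 = 4.190887.
Therefore gamma(0) = 4.1909 (to 4 decimal places).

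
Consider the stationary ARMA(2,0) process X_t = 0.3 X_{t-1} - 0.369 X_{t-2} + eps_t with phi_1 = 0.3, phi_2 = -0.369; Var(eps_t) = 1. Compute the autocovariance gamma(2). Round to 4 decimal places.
\gamma(2) = -0.3688

Multiply the model equation by X_{t-k} and take expectations. With theta_0 = psi_0 = 1 and psi_j the MA(infinity) weights, this gives
  gamma(k) - sum_i phi_i gamma(k-i) = c_k,
  c_k = sigma^2 * sum_{j=k..q} theta_j psi_{j-k}   (c_k = 0 for k > q),
using gamma(-m) = gamma(m).
Pure AR (q = 0): c_0 = sigma^2 = 1, c_k = 0 for k >= 1.
Equations for k = 0, 1, 2 (AR order 2, c_2 = 0):
  (E0) gamma(0) = phi_1 gamma(1) + phi_2 gamma(2) + c_0
  (E1) gamma(1) = phi_1 gamma(0) + phi_2 gamma(1) + c_1
  (E2) gamma(2) = phi_1 gamma(1) + phi_2 gamma(0)
From (E1): gamma(1) = A gamma(0) + B with
  A = phi_1 / (1 - phi_2) = 0.3 / 1.369 = 0.219138,   B = c_1 / (1 - phi_2) = 0 / 1.369 = 0.
Insert (E2) into (E0): gamma(0) (1 - phi_2^2) = phi_1 (1 + phi_2) gamma(1) + c_0.
  phi_1 (1 + phi_2) = (0.3)(0.631) = 0.1893,   1 - phi_2^2 = 0.863839.
Replace gamma(1) by A gamma(0) + B and collect gamma(0):
  gamma(0) [0.863839 - (0.1893)(0.219138)] = c_0 = 1
  gamma(0) * 0.822356 = 1
  gamma(0) = 1 / 0.822356 = 1.216018.
  gamma(1) = A gamma(0) = (0.219138)(1.216018) = 0.266476.
  gamma(2) = phi_1 gamma(1) + phi_2 gamma(0) = (0.3)(0.266476) + (-0.369)(1.216018) = -0.368768.
Therefore gamma(2) = -0.3688 (to 4 decimal places).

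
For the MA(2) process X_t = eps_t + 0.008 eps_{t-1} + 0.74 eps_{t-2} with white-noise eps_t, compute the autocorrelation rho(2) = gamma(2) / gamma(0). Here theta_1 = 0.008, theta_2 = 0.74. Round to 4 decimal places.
\rho(2) = 0.4781

For an MA(q) process with theta_0 = 1, the autocovariance is
  gamma(k) = sigma^2 * sum_{i=0..q-k} theta_i * theta_{i+k},
and rho(k) = gamma(k) / gamma(0). Sigma^2 cancels.
  numerator   = (1)*(0.74) = 0.74.
  denominator = (1)^2 + (0.008)^2 + (0.74)^2 = 1.547664.
  rho(2) = 0.74 / 1.547664 = 0.4781.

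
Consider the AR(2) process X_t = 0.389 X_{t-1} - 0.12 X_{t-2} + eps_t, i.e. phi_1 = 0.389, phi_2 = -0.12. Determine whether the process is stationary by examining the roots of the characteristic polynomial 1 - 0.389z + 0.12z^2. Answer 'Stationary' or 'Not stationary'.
\text{Stationary}

The AR(p) characteristic polynomial is P(z) = 1 - 0.389z + 0.12z^2.
Stationarity requires all roots to lie outside the unit circle, i.e. |z| > 1 for every root.
Set 1 + (-0.389) z + (0.12) z^2 = 0, i.e. a z^2 + b z + c = 0 with a = 0.12, b = -0.389, c = 1.
Discriminant D = b^2 - 4ac = (-0.389)^2 - 4*(0.12)*1 = 0.151321 - (0.48) = -0.328679.
D < 0, so the roots are the complex-conjugate pair z = (-b +/- i sqrt(-D)) / (2a) = 1.6208 +/- 2.3888i.
For a conjugate pair |z|^2 = z * conj(z) = (product of roots) = c/a = 1/(0.12) = 8.333333, so |z| = sqrt(8.333333) = 2.8868 for both roots.
Moduli of all roots: 2.8868, 2.8868.
All moduli strictly greater than 1? Yes.
Verdict: Stationary.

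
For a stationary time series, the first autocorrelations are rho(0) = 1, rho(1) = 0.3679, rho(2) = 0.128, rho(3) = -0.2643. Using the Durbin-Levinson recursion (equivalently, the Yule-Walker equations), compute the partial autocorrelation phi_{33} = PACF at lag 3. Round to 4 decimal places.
\phi_{33} = -0.3570

The PACF at lag k is phi_{kk}, the last component of the solution
to the Yule-Walker system G_k phi = r_k where
  (G_k)_{ij} = rho(|i - j|), (r_k)_i = rho(i), i,j = 1..k.
Equivalently, Durbin-Levinson gives phi_{kk} iteratively:
  phi_{11} = rho(1)
  phi_{kk} = [rho(k) - sum_{j=1..k-1} phi_{k-1,j} rho(k-j)]
            / [1 - sum_{j=1..k-1} phi_{k-1,j} rho(j)],
  phi_{k,j} = phi_{k-1,j} - phi_{kk} phi_{k-1,k-j},  j = 1..k-1.
Step k = 1:
  phi_11 = rho(1) = 0.3679.
Step k = 2:
  phi_22 = [rho(2) - phi_11 rho(1)] / [1 - phi_11 rho(1)] = [0.128 - (0.3679)(0.3679)] / [1 - (0.3679)(0.3679)]
         = -0.00735041 / 0.86464959 = -0.008501.
  Update: phi_21 = phi_11 - phi_22 phi_11 = 0.3679 - (-0.008501)(0.3679) = 0.371028.
Step k = 3:
  phi_33 = [rho(3) - phi_21 rho(2) - phi_22 rho(1)] / [1 - phi_21 rho(1) - phi_22 rho(2)]
    numerator   = -0.2643 - (0.371028)(0.128) - (-0.008501)(0.3679) = -0.308664
    denominator = 1 - (0.371028)(0.3679) - (-0.008501)(0.128) = 0.8645871
  phi_33 = -0.308664 / 0.8645871 = -0.357.
Therefore phi_{33} = -0.3570.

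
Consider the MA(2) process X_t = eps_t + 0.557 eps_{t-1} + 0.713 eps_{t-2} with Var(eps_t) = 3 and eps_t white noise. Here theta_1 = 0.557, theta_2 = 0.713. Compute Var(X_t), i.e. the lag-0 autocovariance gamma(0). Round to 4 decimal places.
\gamma(0) = 5.4559

For an MA(q) process X_t = eps_t + sum_i theta_i eps_{t-i} with
Var(eps_t) = sigma^2, the variance is
  gamma(0) = sigma^2 * (1 + sum_i theta_i^2).
  sum_i theta_i^2 = (0.557)^2 + (0.713)^2 = 0.310249 + 0.508369 = 0.818618.
  gamma(0) = 3 * (1 + 0.818618) = 3 * 1.818618 = 5.455854, which rounds to 5.4559.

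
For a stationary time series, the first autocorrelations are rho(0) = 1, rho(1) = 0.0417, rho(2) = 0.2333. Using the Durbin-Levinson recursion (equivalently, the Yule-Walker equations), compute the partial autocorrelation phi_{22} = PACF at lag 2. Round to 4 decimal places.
\phi_{22} = 0.2320

The PACF at lag k is phi_{kk}, the last component of the solution
to the Yule-Walker system G_k phi = r_k where
  (G_k)_{ij} = rho(|i - j|), (r_k)_i = rho(i), i,j = 1..k.
Equivalently, Durbin-Levinson gives phi_{kk} iteratively:
  phi_{11} = rho(1)
  phi_{kk} = [rho(k) - sum_{j=1..k-1} phi_{k-1,j} rho(k-j)]
            / [1 - sum_{j=1..k-1} phi_{k-1,j} rho(j)],
  phi_{k,j} = phi_{k-1,j} - phi_{kk} phi_{k-1,k-j},  j = 1..k-1.
Step k = 1:
  phi_11 = rho(1) = 0.0417.
Step k = 2:
  phi_22 = [rho(2) - phi_11 rho(1)] / [1 - phi_11 rho(1)] = [0.2333 - (0.0417)(0.0417)] / [1 - (0.0417)(0.0417)]
         = 0.23156111 / 0.99826111 = 0.232.
Therefore phi_{22} = 0.2320.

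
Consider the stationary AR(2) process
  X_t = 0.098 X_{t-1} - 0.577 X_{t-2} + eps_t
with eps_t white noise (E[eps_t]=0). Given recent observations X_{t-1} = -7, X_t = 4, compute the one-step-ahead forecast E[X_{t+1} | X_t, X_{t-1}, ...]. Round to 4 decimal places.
E[X_{t+1} \mid \mathcal F_t] = 4.4310

For an AR(p) model X_t = c + sum_i phi_i X_{t-i} + eps_t, the
one-step-ahead conditional mean is
  E[X_{t+1} | X_t, ...] = c + sum_i phi_i X_{t+1-i}.
Substitute known values:
  E[X_{t+1} | ...] = (0.098) * (4) + (-0.577) * (-7)
                   = 4.4310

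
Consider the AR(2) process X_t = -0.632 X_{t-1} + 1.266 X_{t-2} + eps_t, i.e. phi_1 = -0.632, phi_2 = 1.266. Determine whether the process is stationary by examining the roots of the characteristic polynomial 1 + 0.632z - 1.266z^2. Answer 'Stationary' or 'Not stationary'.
\text{Not stationary}

The AR(p) characteristic polynomial is P(z) = 1 + 0.632z - 1.266z^2.
Stationarity requires all roots to lie outside the unit circle, i.e. |z| > 1 for every root.
Set 1 + (0.632) z + (-1.266) z^2 = 0, i.e. a z^2 + b z + c = 0 with a = -1.266, b = 0.632, c = 1.
Discriminant D = b^2 - 4ac = (0.632)^2 - 4*(-1.266)*1 = 0.399424 - (-5.064) = 5.463424.
D >= 0, so the roots are real: z = (-b +/- sqrt(D)) / (2a) = (-0.632 +/- 2.337397) / (-2.532).
  z_1 = (-0.632 + 2.337397) / (-2.532) = -0.6735,   |z_1| = 0.6735.
  z_2 = (-0.632 - 2.337397) / (-2.532) = 1.1727,   |z_2| = 1.1727.
Moduli of all roots: 0.6735, 1.1727.
All moduli strictly greater than 1? No.
Verdict: Not stationary.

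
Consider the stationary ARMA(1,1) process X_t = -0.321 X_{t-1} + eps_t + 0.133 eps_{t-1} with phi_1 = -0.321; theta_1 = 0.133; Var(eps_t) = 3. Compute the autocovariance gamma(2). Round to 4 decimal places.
\gamma(2) = 0.1932

Multiply the model equation by X_{t-k} and take expectations. With theta_0 = psi_0 = 1 and psi_j the MA(infinity) weights, this gives
  gamma(k) - sum_i phi_i gamma(k-i) = c_k,
  c_k = sigma^2 * sum_{j=k..q} theta_j psi_{j-k}   (c_k = 0 for k > q),
using gamma(-m) = gamma(m).
psi-weights needed (psi_j = theta_j + sum_i phi_i psi_{j-i}):
  psi_1 = theta_1 + phi_1 = 0.133 + (-0.321) = -0.188
Right-hand sides:
  c_0 = sigma^2 (1 + theta_1 psi_1) = 3 * (1 + (0.133)(-0.188)) = 3 * 0.974996 = 2.924988
  c_1 = sigma^2 theta_1 = 3 * (0.133) = 0.399
  c_2 = 0
Equations for k = 0 and k = 1 (AR order 1):
  gamma(0) = phi_1 gamma(1) + c_0
  gamma(1) = phi_1 gamma(0) + c_1
Substituting the second into the first: gamma(0) (1 - phi_1^2) = c_0 + phi_1 c_1, so
  gamma(0) = (c_0 + phi_1 c_1) / (1 - phi_1^2) = (2.924988 + (-0.321)(0.399)) / (1 - (-0.321)^2) = 2.796909 / 0.896959 = 3.118213.
  gamma(1) = phi_1 gamma(0) + c_1 = (-0.321)(3.118213) + (0.399) = -0.601946.
For k = 2 (> q): gamma(2) = phi_1 gamma(1) = (-0.321)(-0.601946) = 0.193225.
Therefore gamma(2) = 0.1932 (to 4 decimal places).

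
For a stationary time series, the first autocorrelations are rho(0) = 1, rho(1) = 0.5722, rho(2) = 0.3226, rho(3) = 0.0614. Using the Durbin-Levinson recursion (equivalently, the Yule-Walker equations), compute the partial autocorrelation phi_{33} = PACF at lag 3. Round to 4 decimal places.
\phi_{33} = -0.1790

The PACF at lag k is phi_{kk}, the last component of the solution
to the Yule-Walker system G_k phi = r_k where
  (G_k)_{ij} = rho(|i - j|), (r_k)_i = rho(i), i,j = 1..k.
Equivalently, Durbin-Levinson gives phi_{kk} iteratively:
  phi_{11} = rho(1)
  phi_{kk} = [rho(k) - sum_{j=1..k-1} phi_{k-1,j} rho(k-j)]
            / [1 - sum_{j=1..k-1} phi_{k-1,j} rho(j)],
  phi_{k,j} = phi_{k-1,j} - phi_{kk} phi_{k-1,k-j},  j = 1..k-1.
Step k = 1:
  phi_11 = rho(1) = 0.5722.
Step k = 2:
  phi_22 = [rho(2) - phi_11 rho(1)] / [1 - phi_11 rho(1)] = [0.3226 - (0.5722)(0.5722)] / [1 - (0.5722)(0.5722)]
         = -0.00481284 / 0.67258716 = -0.007156.
  Update: phi_21 = phi_11 - phi_22 phi_11 = 0.5722 - (-0.007156)(0.5722) = 0.576294.
Step k = 3:
  phi_33 = [rho(3) - phi_21 rho(2) - phi_22 rho(1)] / [1 - phi_21 rho(1) - phi_22 rho(2)]
    numerator   = 0.0614 - (0.576294)(0.3226) - (-0.007156)(0.5722) = -0.12041811
    denominator = 1 - (0.576294)(0.5722) - (-0.007156)(0.3226) = 0.67255272
  phi_33 = -0.12041811 / 0.67255272 = -0.179.
Therefore phi_{33} = -0.1790.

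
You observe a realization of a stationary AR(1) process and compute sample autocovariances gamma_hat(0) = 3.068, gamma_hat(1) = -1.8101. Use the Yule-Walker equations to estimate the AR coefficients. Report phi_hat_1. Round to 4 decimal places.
\hat\phi_{1} = -0.5900

The Yule-Walker equations for an AR(p) process read, in matrix form,
  Gamma_p phi = r_p,   with   (Gamma_p)_{ij} = gamma(|i - j|),
                       (r_p)_i = gamma(i),   i,j = 1..p.
Substitute the sample gammas (Toeplitz matrix and right-hand side of size 1):
  Gamma_p = [[3.068]]
  r_p     = [-1.8101]
With p = 1 this is the single equation gamma(0) phi_1 = gamma(1):
  phi_hat_1 = gamma(1) / gamma(0) = -1.8101 / 3.068 = -0.5900.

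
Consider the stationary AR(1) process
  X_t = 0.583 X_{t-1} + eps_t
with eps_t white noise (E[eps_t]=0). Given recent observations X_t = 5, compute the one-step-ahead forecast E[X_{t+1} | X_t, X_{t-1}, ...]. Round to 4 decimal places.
E[X_{t+1} \mid \mathcal F_t] = 2.9150

For an AR(p) model X_t = c + sum_i phi_i X_{t-i} + eps_t, the
one-step-ahead conditional mean is
  E[X_{t+1} | X_t, ...] = c + sum_i phi_i X_{t+1-i}.
Substitute known values:
  E[X_{t+1} | ...] = (0.583) * (5)
                   = 2.9150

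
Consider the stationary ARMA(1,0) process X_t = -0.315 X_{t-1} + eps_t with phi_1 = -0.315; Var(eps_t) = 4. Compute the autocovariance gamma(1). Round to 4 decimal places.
\gamma(1) = -1.3988

Multiply the model equation by X_{t-k} and take expectations. With theta_0 = psi_0 = 1 and psi_j the MA(infinity) weights, this gives
  gamma(k) - sum_i phi_i gamma(k-i) = c_k,
  c_k = sigma^2 * sum_{j=k..q} theta_j psi_{j-k}   (c_k = 0 for k > q),
using gamma(-m) = gamma(m).
Pure AR (q = 0): c_0 = sigma^2 = 4, c_k = 0 for k >= 1.
Equations for k = 0 and k = 1 (AR order 1):
  gamma(0) = phi_1 gamma(1) + c_0
  gamma(1) = phi_1 gamma(0) + c_1
Substituting the second into the first: gamma(0) (1 - phi_1^2) = c_0 + phi_1 c_1, so
  gamma(0) = c_0 / (1 - phi_1^2) = 4 / (1 - (-0.315)^2) = 4 / 0.900775 = 4.440621.
  gamma(1) = phi_1 gamma(0) = (-0.315)(4.440621) = -1.398795.
Therefore gamma(1) = -1.3988 (to 4 decimal places).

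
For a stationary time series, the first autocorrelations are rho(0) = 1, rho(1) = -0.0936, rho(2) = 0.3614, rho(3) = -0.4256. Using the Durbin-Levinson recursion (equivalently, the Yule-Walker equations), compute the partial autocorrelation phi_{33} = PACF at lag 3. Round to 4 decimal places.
\phi_{33} = -0.4279

The PACF at lag k is phi_{kk}, the last component of the solution
to the Yule-Walker system G_k phi = r_k where
  (G_k)_{ij} = rho(|i - j|), (r_k)_i = rho(i), i,j = 1..k.
Equivalently, Durbin-Levinson gives phi_{kk} iteratively:
  phi_{11} = rho(1)
  phi_{kk} = [rho(k) - sum_{j=1..k-1} phi_{k-1,j} rho(k-j)]
            / [1 - sum_{j=1..k-1} phi_{k-1,j} rho(j)],
  phi_{k,j} = phi_{k-1,j} - phi_{kk} phi_{k-1,k-j},  j = 1..k-1.
Step k = 1:
  phi_11 = rho(1) = -0.0936.
Step k = 2:
  phi_22 = [rho(2) - phi_11 rho(1)] / [1 - phi_11 rho(1)] = [0.3614 - (-0.0936)(-0.0936)] / [1 - (-0.0936)(-0.0936)]
         = 0.35263904 / 0.99123904 = 0.355756.
  Update: phi_21 = phi_11 - phi_22 phi_11 = -0.0936 - (0.355756)(-0.0936) = -0.060301.
Step k = 3:
  phi_33 = [rho(3) - phi_21 rho(2) - phi_22 rho(1)] / [1 - phi_21 rho(1) - phi_22 rho(2)]
    numerator   = -0.4256 - (-0.060301)(0.3614) - (0.355756)(-0.0936) = -0.37050838
    denominator = 1 - (-0.060301)(-0.0936) - (0.355756)(0.3614) = 0.86578566
  phi_33 = -0.37050838 / 0.86578566 = -0.4279.
Therefore phi_{33} = -0.4279.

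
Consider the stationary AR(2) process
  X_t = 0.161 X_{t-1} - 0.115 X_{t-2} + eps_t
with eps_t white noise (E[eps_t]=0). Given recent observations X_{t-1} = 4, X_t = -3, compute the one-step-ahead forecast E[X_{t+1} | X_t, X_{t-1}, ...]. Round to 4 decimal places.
E[X_{t+1} \mid \mathcal F_t] = -0.9430

For an AR(p) model X_t = c + sum_i phi_i X_{t-i} + eps_t, the
one-step-ahead conditional mean is
  E[X_{t+1} | X_t, ...] = c + sum_i phi_i X_{t+1-i}.
Substitute known values:
  E[X_{t+1} | ...] = (0.161) * (-3) + (-0.115) * (4)
                   = -0.9430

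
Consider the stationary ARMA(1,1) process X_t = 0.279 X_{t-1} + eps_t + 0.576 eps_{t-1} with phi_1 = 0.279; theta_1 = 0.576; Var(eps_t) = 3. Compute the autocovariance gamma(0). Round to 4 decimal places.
\gamma(0) = 5.3782

Multiply the model equation by X_{t-k} and take expectations. With theta_0 = psi_0 = 1 and psi_j the MA(infinity) weights, this gives
  gamma(k) - sum_i phi_i gamma(k-i) = c_k,
  c_k = sigma^2 * sum_{j=k..q} theta_j psi_{j-k}   (c_k = 0 for k > q),
using gamma(-m) = gamma(m).
psi-weights needed (psi_j = theta_j + sum_i phi_i psi_{j-i}):
  psi_1 = theta_1 + phi_1 = 0.576 + (0.279) = 0.855
Right-hand sides:
  c_0 = sigma^2 (1 + theta_1 psi_1) = 3 * (1 + (0.576)(0.855)) = 3 * 1.49248 = 4.47744
  c_1 = sigma^2 theta_1 = 3 * (0.576) = 1.728
  c_2 = 0
Equations for k = 0 and k = 1 (AR order 1):
  gamma(0) = phi_1 gamma(1) + c_0
  gamma(1) = phi_1 gamma(0) + c_1
Substituting the second into the first: gamma(0) (1 - phi_1^2) = c_0 + phi_1 c_1, so
  gamma(0) = (c_0 + phi_1 c_1) / (1 - phi_1^2) = (4.47744 + (0.279)(1.728)) / (1 - (0.279)^2) = 4.959552 / 0.922159 = 5.378196.
Therefore gamma(0) = 5.3782 (to 4 decimal places).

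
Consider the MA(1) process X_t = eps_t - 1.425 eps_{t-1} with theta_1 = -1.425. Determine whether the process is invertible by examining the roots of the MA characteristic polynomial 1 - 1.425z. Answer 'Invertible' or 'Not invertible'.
\text{Not invertible}

The MA(q) characteristic polynomial is P(z) = 1 - 1.425z.
Invertibility requires all roots to lie outside the unit circle, i.e. |z| > 1 for every root.
This is linear in z: 1 + (-1.425) z = 0  =>  z = -1/(-1.425) = 0.701754,  |z| = 0.701754.
Moduli of all roots: 0.7018.
All moduli strictly greater than 1? No.
Verdict: Not invertible.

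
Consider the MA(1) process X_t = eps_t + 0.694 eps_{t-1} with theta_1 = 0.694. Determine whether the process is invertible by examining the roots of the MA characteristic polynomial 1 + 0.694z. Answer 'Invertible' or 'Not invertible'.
\text{Invertible}

The MA(q) characteristic polynomial is P(z) = 1 + 0.694z.
Invertibility requires all roots to lie outside the unit circle, i.e. |z| > 1 for every root.
This is linear in z: 1 + (0.694) z = 0  =>  z = -1/(0.694) = -1.440922,  |z| = 1.440922.
Moduli of all roots: 1.4409.
All moduli strictly greater than 1? Yes.
Verdict: Invertible.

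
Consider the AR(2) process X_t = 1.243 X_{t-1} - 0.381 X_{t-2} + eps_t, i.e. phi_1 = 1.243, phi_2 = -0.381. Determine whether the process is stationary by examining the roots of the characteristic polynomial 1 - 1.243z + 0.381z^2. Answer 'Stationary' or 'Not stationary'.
\text{Stationary}

The AR(p) characteristic polynomial is P(z) = 1 - 1.243z + 0.381z^2.
Stationarity requires all roots to lie outside the unit circle, i.e. |z| > 1 for every root.
Set 1 + (-1.243) z + (0.381) z^2 = 0, i.e. a z^2 + b z + c = 0 with a = 0.381, b = -1.243, c = 1.
Discriminant D = b^2 - 4ac = (-1.243)^2 - 4*(0.381)*1 = 1.545049 - (1.524) = 0.021049.
D >= 0, so the roots are real: z = (-b +/- sqrt(D)) / (2a) = (1.243 +/- 0.145083) / (0.762).
  z_1 = (1.243 + 0.145083) / (0.762) = 1.8216,   |z_1| = 1.8216.
  z_2 = (1.243 - 0.145083) / (0.762) = 1.4408,   |z_2| = 1.4408.
Moduli of all roots: 1.8216, 1.4408.
All moduli strictly greater than 1? Yes.
Verdict: Stationary.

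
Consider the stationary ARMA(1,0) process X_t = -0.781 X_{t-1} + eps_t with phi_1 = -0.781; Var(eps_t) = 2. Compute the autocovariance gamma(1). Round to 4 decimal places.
\gamma(1) = -4.0047

Multiply the model equation by X_{t-k} and take expectations. With theta_0 = psi_0 = 1 and psi_j the MA(infinity) weights, this gives
  gamma(k) - sum_i phi_i gamma(k-i) = c_k,
  c_k = sigma^2 * sum_{j=k..q} theta_j psi_{j-k}   (c_k = 0 for k > q),
using gamma(-m) = gamma(m).
Pure AR (q = 0): c_0 = sigma^2 = 2, c_k = 0 for k >= 1.
Equations for k = 0 and k = 1 (AR order 1):
  gamma(0) = phi_1 gamma(1) + c_0
  gamma(1) = phi_1 gamma(0) + c_1
Substituting the second into the first: gamma(0) (1 - phi_1^2) = c_0 + phi_1 c_1, so
  gamma(0) = c_0 / (1 - phi_1^2) = 2 / (1 - (-0.781)^2) = 2 / 0.390039 = 5.127692.
  gamma(1) = phi_1 gamma(0) = (-0.781)(5.127692) = -4.004728.
Therefore gamma(1) = -4.0047 (to 4 decimal places).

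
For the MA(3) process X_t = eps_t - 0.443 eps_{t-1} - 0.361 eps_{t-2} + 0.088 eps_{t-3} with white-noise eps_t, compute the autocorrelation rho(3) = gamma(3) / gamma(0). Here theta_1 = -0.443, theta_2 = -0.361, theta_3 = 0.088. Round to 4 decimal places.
\rho(3) = 0.0660

For an MA(q) process with theta_0 = 1, the autocovariance is
  gamma(k) = sigma^2 * sum_{i=0..q-k} theta_i * theta_{i+k},
and rho(k) = gamma(k) / gamma(0). Sigma^2 cancels.
  numerator   = (1)*(0.088) = 0.088.
  denominator = (1)^2 + (-0.443)^2 + (-0.361)^2 + (0.088)^2 = 1.334314.
  rho(3) = 0.088 / 1.334314 = 0.0660.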